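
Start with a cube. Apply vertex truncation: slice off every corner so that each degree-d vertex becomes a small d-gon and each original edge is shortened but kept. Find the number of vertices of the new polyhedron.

24

The base solid has V = 8, E = 12, F = 6.
Truncation replaces each original edge-end by a new vertex, so V′ = 2E = 24.
Each original edge survives, and each old vertex of degree d contributes d new edges; summing degrees gives Σd = 2E, so E′ = E + 2E = 3E = 36.
Each original face survives and each original vertex becomes one new face: F′ = F + V = 14.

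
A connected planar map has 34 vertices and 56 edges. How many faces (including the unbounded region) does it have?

Euler's formula for a connected plane graph: V − E + F = 2, so F = 2 − 34 + 56 = 24.

24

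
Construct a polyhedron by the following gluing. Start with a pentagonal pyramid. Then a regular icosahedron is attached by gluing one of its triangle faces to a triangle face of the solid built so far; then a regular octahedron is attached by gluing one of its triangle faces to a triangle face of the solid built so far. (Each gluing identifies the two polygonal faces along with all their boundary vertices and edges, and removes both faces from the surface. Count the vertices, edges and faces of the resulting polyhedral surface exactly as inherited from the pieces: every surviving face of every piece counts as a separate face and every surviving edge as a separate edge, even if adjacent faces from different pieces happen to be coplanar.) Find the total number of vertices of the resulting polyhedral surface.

A pentagonal pyramid: V=6, E=10, F=6.
Attach a regular icosahedron (V=12, E=30, F=20) along a 3-gon: merge 3 vertices and 3 edges, delete both glued faces → V=15, E=37, F=24.
Attach a regular octahedron (V=6, E=12, F=8) along a 3-gon: merge 3 vertices and 3 edges, delete both glued faces → V=18, E=46, F=30.
Check: V − E + F = 18 − 46 + 30 = 2.

18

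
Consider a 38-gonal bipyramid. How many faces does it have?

76

A bipyramid over an n-gon has 2n triangular faces and n + 2 vertices: V = 38 + 2 = 40, E = 3·38 = 114, F = 2·38 = 76.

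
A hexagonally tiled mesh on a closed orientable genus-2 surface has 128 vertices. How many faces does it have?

χ = 2 − 2·2 = -2, and every face is a hexagon so 6F = 2E.
V − E + F = -2 with E = 6F/2 gives 128 − (6/2 − 1)·F = -2, so F = 65 and E = 195.

65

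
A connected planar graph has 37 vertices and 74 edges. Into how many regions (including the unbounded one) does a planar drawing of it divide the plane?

39

Euler's formula for a connected plane graph: V − E + F = 2, so F = 2 − 37 + 74 = 39.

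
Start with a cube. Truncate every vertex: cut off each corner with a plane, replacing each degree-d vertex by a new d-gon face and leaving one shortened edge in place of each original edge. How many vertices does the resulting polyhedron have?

The base solid has V = 8, E = 12, F = 6.
Truncation replaces each original edge-end by a new vertex, so V′ = 2E = 24.
Each original edge survives, and each old vertex of degree d contributes d new edges; summing degrees gives Σd = 2E, so E′ = E + 2E = 3E = 36.
Each original face survives and each original vertex becomes one new face: F′ = F + V = 14.

24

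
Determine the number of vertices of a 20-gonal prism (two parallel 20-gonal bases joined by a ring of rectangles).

40

A prism on an n-gon has two n-gon bases and n rectangular sides: V = 2·20 = 40, E = 3·20 = 60, F = 20 + 2 = 22.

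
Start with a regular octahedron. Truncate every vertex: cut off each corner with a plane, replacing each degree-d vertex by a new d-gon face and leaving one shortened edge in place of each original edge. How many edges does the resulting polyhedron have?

The base solid has V = 6, E = 12, F = 8.
Truncation replaces each original edge-end by a new vertex, so V′ = 2E = 24.
Each original edge survives, and each old vertex of degree d contributes d new edges; summing degrees gives Σd = 2E, so E′ = E + 2E = 3E = 36.
Each original face survives and each original vertex becomes one new face: F′ = F + V = 14.

36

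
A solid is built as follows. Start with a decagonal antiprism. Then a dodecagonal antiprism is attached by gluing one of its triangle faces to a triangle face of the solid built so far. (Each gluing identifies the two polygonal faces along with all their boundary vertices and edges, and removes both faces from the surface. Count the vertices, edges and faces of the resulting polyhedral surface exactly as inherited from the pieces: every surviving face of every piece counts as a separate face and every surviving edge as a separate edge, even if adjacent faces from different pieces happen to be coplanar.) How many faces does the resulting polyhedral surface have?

A decagonal antiprism: V=20, E=40, F=22.
Attach a dodecagonal antiprism (V=24, E=48, F=26) along a 3-gon: merge 3 vertices and 3 edges, delete both glued faces → V=41, E=85, F=46.
Check: V − E + F = 41 − 85 + 46 = 2.

46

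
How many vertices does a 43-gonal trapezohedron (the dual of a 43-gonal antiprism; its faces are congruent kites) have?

88

The n-trapezohedron (dual of the n-antiprism) has V = 2·43 + 2 = 88, E = 4·43 = 172, F = 2·43 = 86.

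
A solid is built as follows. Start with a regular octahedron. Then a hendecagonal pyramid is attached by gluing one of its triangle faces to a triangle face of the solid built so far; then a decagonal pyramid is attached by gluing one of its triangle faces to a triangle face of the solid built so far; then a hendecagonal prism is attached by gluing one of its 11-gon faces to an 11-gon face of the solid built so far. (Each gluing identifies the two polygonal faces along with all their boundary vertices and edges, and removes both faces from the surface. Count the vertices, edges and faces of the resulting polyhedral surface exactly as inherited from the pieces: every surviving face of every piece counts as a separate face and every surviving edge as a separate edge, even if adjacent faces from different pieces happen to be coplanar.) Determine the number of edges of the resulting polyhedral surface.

A regular octahedron: V=6, E=12, F=8.
Attach a hendecagonal pyramid (V=12, E=22, F=12) along a 3-gon: merge 3 vertices and 3 edges, delete both glued faces → V=15, E=31, F=18.
Attach a decagonal pyramid (V=11, E=20, F=11) along a 3-gon: merge 3 vertices and 3 edges, delete both glued faces → V=23, E=48, F=27.
Attach a hendecagonal prism (V=22, E=33, F=13) along an 11-gon: merge 11 vertices and 11 edges, delete both glued faces → V=34, E=70, F=38.
Check: V − E + F = 34 − 70 + 38 = 2.

70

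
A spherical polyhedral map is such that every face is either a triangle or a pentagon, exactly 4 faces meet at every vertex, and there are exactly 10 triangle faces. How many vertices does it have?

10

Let x be the number of pentagons; then F = 10 + x.
Edge–face incidences: 2E = 3·10 + 5·x = 30 + 5x.
Every vertex has degree 4, so 4V = 2E.
Euler: V − E + F = 2 ⇒ (2E)/4 − E + (10 + x) = 2.
Multiply by 8: 2·(2E) − 4·(2E) + 8·(10 + x) = 16, i.e. 80 + 8x − 2·(30 + 5x) = 16.
Collecting terms: −2x + 20 = 16, so −2x = −4, so x = 2.
Then 2E = 30 + 5·2 = 40, so E = 20, V = 2E/4 = 10, F = 10 + 2 = 12.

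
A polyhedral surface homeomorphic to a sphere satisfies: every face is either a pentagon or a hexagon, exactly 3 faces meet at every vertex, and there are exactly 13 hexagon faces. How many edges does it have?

Let x be the number of pentagons; then F = 13 + x.
Edge–face incidences: 2E = 6·13 + 5·x = 78 + 5x.
Every vertex has degree 3, so 3V = 2E.
Euler: V − E + F = 2 ⇒ (2E)/3 − E + (13 + x) = 2.
Multiply by 6: 2·(2E) − 3·(2E) + 6·(13 + x) = 12, i.e. 78 + 6x − (78 + 5x) = 12.
Collecting terms: x = 12.
Then 2E = 78 + 5·12 = 138, so E = 69, V = 2E/3 = 46, F = 13 + 12 = 25.

69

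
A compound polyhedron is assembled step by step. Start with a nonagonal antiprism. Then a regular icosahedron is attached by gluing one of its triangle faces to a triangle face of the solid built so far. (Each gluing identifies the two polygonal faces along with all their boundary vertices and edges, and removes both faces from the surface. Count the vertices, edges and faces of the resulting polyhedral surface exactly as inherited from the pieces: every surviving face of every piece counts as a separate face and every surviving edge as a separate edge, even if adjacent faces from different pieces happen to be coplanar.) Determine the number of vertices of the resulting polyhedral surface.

A nonagonal antiprism: V=18, E=36, F=20.
Attach a regular icosahedron (V=12, E=30, F=20) along a 3-gon: merge 3 vertices and 3 edges, delete both glued faces → V=27, E=63, F=38.
Check: V − E + F = 27 − 63 + 38 = 2.

27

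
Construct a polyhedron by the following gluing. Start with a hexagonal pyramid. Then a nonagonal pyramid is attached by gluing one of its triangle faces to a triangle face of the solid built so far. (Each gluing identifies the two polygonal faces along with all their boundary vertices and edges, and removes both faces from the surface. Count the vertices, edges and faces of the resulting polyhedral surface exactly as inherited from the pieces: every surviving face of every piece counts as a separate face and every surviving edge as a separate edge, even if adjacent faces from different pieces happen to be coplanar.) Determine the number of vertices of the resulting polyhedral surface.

14

A hexagonal pyramid: V=7, E=12, F=7.
Attach a nonagonal pyramid (V=10, E=18, F=10) along a 3-gon: merge 3 vertices and 3 edges, delete both glued faces → V=14, E=27, F=15.
Check: V − E + F = 14 − 27 + 15 = 2.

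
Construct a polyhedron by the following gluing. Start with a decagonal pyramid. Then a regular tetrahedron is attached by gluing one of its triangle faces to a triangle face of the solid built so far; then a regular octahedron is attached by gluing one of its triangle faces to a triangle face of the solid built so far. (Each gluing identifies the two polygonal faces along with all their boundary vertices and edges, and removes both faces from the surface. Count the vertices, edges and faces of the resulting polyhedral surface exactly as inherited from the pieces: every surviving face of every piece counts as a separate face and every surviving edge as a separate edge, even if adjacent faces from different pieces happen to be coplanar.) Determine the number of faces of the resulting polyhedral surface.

A decagonal pyramid: V=11, E=20, F=11.
Attach a regular tetrahedron (V=4, E=6, F=4) along a 3-gon: merge 3 vertices and 3 edges, delete both glued faces → V=12, E=23, F=13.
Attach a regular octahedron (V=6, E=12, F=8) along a 3-gon: merge 3 vertices and 3 edges, delete both glued faces → V=15, E=32, F=19.
Check: V − E + F = 15 − 32 + 19 = 2.

19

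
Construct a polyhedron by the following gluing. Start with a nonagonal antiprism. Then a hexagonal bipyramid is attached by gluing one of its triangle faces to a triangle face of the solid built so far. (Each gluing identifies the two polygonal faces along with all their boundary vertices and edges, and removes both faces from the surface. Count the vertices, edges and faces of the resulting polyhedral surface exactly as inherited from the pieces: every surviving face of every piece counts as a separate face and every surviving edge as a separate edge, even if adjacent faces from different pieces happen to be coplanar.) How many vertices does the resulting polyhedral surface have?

23

A nonagonal antiprism: V=18, E=36, F=20.
Attach a hexagonal bipyramid (V=8, E=18, F=12) along a 3-gon: merge 3 vertices and 3 edges, delete both glued faces → V=23, E=51, F=30.
Check: V − E + F = 23 − 51 + 30 = 2.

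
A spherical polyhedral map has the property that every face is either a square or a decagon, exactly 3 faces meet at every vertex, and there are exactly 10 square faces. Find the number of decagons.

2

Let x be the number of decagons; then F = 10 + x.
Edge–face incidences: 2E = 4·10 + 10·x = 40 + 10x.
Every vertex has degree 3, so 3V = 2E.
Euler: V − E + F = 2 ⇒ (2E)/3 − E + (10 + x) = 2.
Multiply by 6: 2·(2E) − 3·(2E) + 6·(10 + x) = 12, i.e. 60 + 6x − (40 + 10x) = 12.
Collecting terms: −4x + 20 = 12, so −4x = −8, so x = 2.
Then 2E = 40 + 10·2 = 60, so E = 30, V = 2E/3 = 20, F = 10 + 2 = 12.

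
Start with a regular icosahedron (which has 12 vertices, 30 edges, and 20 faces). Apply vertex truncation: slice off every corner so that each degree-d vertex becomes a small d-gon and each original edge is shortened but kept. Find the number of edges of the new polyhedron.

Truncation replaces each original edge-end by a new vertex, so V′ = 2E = 60.
Each original edge survives, and each old vertex of degree d contributes d new edges; summing degrees gives Σd = 2E, so E′ = E + 2E = 3E = 90.
Each original face survives and each original vertex becomes one new face: F′ = F + V = 32.

90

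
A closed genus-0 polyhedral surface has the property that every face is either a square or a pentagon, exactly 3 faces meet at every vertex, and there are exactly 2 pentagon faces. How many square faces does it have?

5

Let x be the number of squares; then F = 2 + x.
Edge–face incidences: 2E = 5·2 + 4·x = 10 + 4x.
Every vertex has degree 3, so 3V = 2E.
Euler: V − E + F = 2 ⇒ (2E)/3 − E + (2 + x) = 2.
Multiply by 6: 2·(2E) − 3·(2E) + 6·(2 + x) = 12, i.e. 12 + 6x − (10 + 4x) = 12.
Collecting terms: 2x + 2 = 12, so 2x = 10, so x = 5.
Then 2E = 10 + 4·5 = 30, so E = 15, V = 2E/3 = 10, F = 2 + 5 = 7.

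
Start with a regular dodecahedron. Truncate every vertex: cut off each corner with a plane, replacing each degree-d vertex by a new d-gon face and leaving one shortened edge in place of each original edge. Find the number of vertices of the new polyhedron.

The base solid has V = 20, E = 30, F = 12.
Truncation replaces each original edge-end by a new vertex, so V′ = 2E = 60.
Each original edge survives, and each old vertex of degree d contributes d new edges; summing degrees gives Σd = 2E, so E′ = E + 2E = 3E = 90.
Each original face survives and each original vertex becomes one new face: F′ = F + V = 32.

60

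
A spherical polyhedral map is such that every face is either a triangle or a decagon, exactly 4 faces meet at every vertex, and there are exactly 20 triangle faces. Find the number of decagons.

2

Let x be the number of decagons; then F = 20 + x.
Edge–face incidences: 2E = 3·20 + 10·x = 60 + 10x.
Every vertex has degree 4, so 4V = 2E.
Euler: V − E + F = 2 ⇒ (2E)/4 − E + (20 + x) = 2.
Multiply by 8: 2·(2E) − 4·(2E) + 8·(20 + x) = 16, i.e. 160 + 8x − 2·(60 + 10x) = 16.
Collecting terms: −12x + 40 = 16, so −12x = −24, so x = 2.
Then 2E = 60 + 10·2 = 80, so E = 40, V = 2E/4 = 20, F = 20 + 2 = 22.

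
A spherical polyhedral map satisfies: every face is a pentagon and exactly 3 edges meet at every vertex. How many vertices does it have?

20

Each face has 5 edges and each edge borders two faces, so 2E = 5F.
Each vertex has degree 3, so 3V = 2E and hence V = 5F/3.
Euler: V − E + F = 2 ⇒ (5F/3) − (5F/2) + F = 2.
Multiply by 6: (10 − 15 + 6)F = 12, i.e. 1F = 12.
So F = 12, E = 5·12/2 = 30, V = 5·12/3 = 20.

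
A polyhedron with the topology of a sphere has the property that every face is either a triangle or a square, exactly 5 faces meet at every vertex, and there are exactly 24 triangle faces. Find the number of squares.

Let x be the number of squares; then F = 24 + x.
Edge–face incidences: 2E = 3·24 + 4·x = 72 + 4x.
Every vertex has degree 5, so 5V = 2E.
Euler: V − E + F = 2 ⇒ (2E)/5 − E + (24 + x) = 2.
Multiply by 10: 2·(2E) − 5·(2E) + 10·(24 + x) = 20, i.e. 240 + 10x − 3·(72 + 4x) = 20.
Collecting terms: −2x + 24 = 20, so −2x = −4, so x = 2.
Then 2E = 72 + 4·2 = 80, so E = 40, V = 2E/5 = 16, F = 24 + 2 = 26.

2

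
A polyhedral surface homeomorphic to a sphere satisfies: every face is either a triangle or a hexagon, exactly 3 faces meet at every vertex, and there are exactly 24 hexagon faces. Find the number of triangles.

Let x be the number of triangles; then F = 24 + x.
Edge–face incidences: 2E = 6·24 + 3·x = 144 + 3x.
Every vertex has degree 3, so 3V = 2E.
Euler: V − E + F = 2 ⇒ (2E)/3 − E + (24 + x) = 2.
Multiply by 6: 2·(2E) − 3·(2E) + 6·(24 + x) = 12, i.e. 144 + 6x − (144 + 3x) = 12.
Collecting terms: 3x = 12, so x = 4.
Then 2E = 144 + 3·4 = 156, so E = 78, V = 2E/3 = 52, F = 24 + 4 = 28.

4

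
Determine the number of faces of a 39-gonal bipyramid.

A bipyramid over an n-gon has 2n triangular faces and n + 2 vertices: V = 39 + 2 = 41, E = 3·39 = 117, F = 2·39 = 78.

78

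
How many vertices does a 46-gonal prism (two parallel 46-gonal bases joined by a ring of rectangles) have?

A prism on an n-gon has two n-gon bases and n rectangular sides: V = 2·46 = 92, E = 3·46 = 138, F = 46 + 2 = 48.
Check: V − E + F = 92 − 138 + 48 = 2.

92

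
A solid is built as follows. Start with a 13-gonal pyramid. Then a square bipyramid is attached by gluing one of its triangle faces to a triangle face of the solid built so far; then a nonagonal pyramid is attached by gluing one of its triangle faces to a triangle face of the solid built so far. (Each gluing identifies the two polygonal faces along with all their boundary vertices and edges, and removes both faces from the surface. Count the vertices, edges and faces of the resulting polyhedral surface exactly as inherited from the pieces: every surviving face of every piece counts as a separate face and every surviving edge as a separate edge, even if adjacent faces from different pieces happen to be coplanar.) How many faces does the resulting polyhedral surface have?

28

A 13-gonal pyramid: V=14, E=26, F=14.
Attach a square bipyramid (V=6, E=12, F=8) along a 3-gon: merge 3 vertices and 3 edges, delete both glued faces → V=17, E=35, F=20.
Attach a nonagonal pyramid (V=10, E=18, F=10) along a 3-gon: merge 3 vertices and 3 edges, delete both glued faces → V=24, E=50, F=28.
Check: V − E + F = 24 − 50 + 28 = 2.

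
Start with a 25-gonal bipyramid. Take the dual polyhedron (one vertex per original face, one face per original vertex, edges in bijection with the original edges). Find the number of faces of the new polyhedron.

The base solid has V = 27, E = 75, F = 50.
The dual swaps V and F and preserves E: V′ = F = 50, E′ = E = 75, F′ = V = 27.

27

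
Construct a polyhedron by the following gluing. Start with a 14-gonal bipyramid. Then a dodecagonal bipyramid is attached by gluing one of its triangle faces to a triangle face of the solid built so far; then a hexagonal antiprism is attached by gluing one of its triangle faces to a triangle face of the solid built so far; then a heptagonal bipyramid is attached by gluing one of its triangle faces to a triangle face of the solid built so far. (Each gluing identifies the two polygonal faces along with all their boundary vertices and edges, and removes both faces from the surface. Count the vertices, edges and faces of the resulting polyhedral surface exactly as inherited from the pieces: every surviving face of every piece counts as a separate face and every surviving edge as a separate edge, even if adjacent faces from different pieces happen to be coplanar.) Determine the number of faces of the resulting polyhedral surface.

A 14-gonal bipyramid: V=16, E=42, F=28.
Attach a dodecagonal bipyramid (V=14, E=36, F=24) along a 3-gon: merge 3 vertices and 3 edges, delete both glued faces → V=27, E=75, F=50.
Attach a hexagonal antiprism (V=12, E=24, F=14) along a 3-gon: merge 3 vertices and 3 edges, delete both glued faces → V=36, E=96, F=62.
Attach a heptagonal bipyramid (V=9, E=21, F=14) along a 3-gon: merge 3 vertices and 3 edges, delete both glued faces → V=42, E=114, F=74.
Check: V − E + F = 42 − 114 + 74 = 2.

74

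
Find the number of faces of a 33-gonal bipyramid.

66

A bipyramid over an n-gon has 2n triangular faces and n + 2 vertices: V = 33 + 2 = 35, E = 3·33 = 99, F = 2·33 = 66.
Check: V − E + F = 35 − 99 + 66 = 2.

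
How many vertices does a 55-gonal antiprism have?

An antiprism on an n-gon has two n-gon caps and 2n triangles: V = 2·55 = 110, E = 4·55 = 220, F = 2·55 + 2 = 112.
Check: V − E + F = 110 − 220 + 112 = 2.

110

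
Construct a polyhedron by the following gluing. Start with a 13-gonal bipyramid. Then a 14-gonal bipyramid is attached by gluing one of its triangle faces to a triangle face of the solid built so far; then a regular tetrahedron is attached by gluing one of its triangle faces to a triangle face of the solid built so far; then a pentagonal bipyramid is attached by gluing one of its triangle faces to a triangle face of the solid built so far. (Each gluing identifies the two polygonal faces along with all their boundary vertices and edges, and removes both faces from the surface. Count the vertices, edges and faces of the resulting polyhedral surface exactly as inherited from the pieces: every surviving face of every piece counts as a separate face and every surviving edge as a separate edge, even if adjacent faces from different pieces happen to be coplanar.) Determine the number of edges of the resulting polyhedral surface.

93

A 13-gonal bipyramid: V=15, E=39, F=26.
Attach a 14-gonal bipyramid (V=16, E=42, F=28) along a 3-gon: merge 3 vertices and 3 edges, delete both glued faces → V=28, E=78, F=52.
Attach a regular tetrahedron (V=4, E=6, F=4) along a 3-gon: merge 3 vertices and 3 edges, delete both glued faces → V=29, E=81, F=54.
Attach a pentagonal bipyramid (V=7, E=15, F=10) along a 3-gon: merge 3 vertices and 3 edges, delete both glued faces → V=33, E=93, F=62.
Check: V − E + F = 33 − 93 + 62 = 2.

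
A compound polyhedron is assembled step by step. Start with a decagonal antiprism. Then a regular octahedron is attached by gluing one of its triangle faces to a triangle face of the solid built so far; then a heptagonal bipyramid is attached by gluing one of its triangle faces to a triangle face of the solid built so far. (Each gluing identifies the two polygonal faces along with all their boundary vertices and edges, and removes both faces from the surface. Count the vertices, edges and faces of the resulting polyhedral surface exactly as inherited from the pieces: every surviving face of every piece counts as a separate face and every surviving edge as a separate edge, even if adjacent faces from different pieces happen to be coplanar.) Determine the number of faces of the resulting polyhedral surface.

40

A decagonal antiprism: V=20, E=40, F=22.
Attach a regular octahedron (V=6, E=12, F=8) along a 3-gon: merge 3 vertices and 3 edges, delete both glued faces → V=23, E=49, F=28.
Attach a heptagonal bipyramid (V=9, E=21, F=14) along a 3-gon: merge 3 vertices and 3 edges, delete both glued faces → V=29, E=67, F=40.
Check: V − E + F = 29 − 67 + 40 = 2.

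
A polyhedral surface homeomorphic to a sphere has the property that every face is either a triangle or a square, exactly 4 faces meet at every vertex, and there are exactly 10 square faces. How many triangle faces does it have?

Let x be the number of triangles; then F = 10 + x.
Edge–face incidences: 2E = 4·10 + 3·x = 40 + 3x.
Every vertex has degree 4, so 4V = 2E.
Euler: V − E + F = 2 ⇒ (2E)/4 − E + (10 + x) = 2.
Multiply by 8: 2·(2E) − 4·(2E) + 8·(10 + x) = 16, i.e. 80 + 8x − 2·(40 + 3x) = 16.
Collecting terms: 2x = 16, so x = 8.
Then 2E = 40 + 3·8 = 64, so E = 32, V = 2E/4 = 16, F = 10 + 8 = 18.

8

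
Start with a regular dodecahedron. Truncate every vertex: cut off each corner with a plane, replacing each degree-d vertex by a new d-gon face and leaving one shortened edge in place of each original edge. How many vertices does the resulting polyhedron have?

The base solid has V = 20, E = 30, F = 12.
Truncation replaces each original edge-end by a new vertex, so V′ = 2E = 60.
Each original edge survives, and each old vertex of degree d contributes d new edges; summing degrees gives Σd = 2E, so E′ = E + 2E = 3E = 90.
Each original face survives and each original vertex becomes one new face: F′ = F + V = 32.

60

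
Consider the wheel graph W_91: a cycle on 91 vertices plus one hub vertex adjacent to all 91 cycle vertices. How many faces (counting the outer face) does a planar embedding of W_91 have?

W_91 has V = 91 + 1 = 92 vertices and E = 2·91 = 182 edges.
By Euler's formula F = 2 − V + E = 2 − 92 + 182 = 92.

92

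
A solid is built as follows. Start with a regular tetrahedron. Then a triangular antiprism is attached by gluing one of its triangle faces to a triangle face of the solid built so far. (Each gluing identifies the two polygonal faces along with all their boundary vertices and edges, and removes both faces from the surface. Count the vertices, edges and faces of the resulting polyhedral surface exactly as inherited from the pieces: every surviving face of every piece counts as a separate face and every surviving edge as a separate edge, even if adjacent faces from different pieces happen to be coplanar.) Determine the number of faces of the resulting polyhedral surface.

10

A regular tetrahedron: V=4, E=6, F=4.
Attach a triangular antiprism (V=6, E=12, F=8) along a 3-gon: merge 3 vertices and 3 edges, delete both glued faces → V=7, E=15, F=10.
Check: V − E + F = 7 − 15 + 10 = 2.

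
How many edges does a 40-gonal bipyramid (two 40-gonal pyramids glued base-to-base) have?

A bipyramid over an n-gon has 2n triangular faces and n + 2 vertices: V = 40 + 2 = 42, E = 3·40 = 120, F = 2·40 = 80.

120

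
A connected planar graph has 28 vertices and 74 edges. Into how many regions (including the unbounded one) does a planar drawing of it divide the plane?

48

Euler's formula for a connected plane graph: V − E + F = 2, so F = 2 − 28 + 74 = 48.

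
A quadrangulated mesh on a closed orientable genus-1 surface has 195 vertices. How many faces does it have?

χ = 2 − 2·1 = 0, and every face is a square so 4F = 2E.
V − E + F = 0 with E = 4F/2 gives 195 − (4/2 − 1)·F = 0, so F = 195 and E = 390.

195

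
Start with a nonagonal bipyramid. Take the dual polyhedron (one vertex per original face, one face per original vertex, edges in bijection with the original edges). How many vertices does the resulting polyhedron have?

18

The base solid has V = 11, E = 27, F = 18.
The dual swaps V and F and preserves E: V′ = F = 18, E′ = E = 27, F′ = V = 11.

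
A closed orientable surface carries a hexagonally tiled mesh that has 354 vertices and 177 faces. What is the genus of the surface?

1

Every face is a hexagon, so 2E = 6·177 = 1062, giving E = 531.
χ = V − E + F = 354 − 531 + 177 = 0.
For a closed orientable surface χ = 2 − 2g, so g = (2 − (0))/2 = 1.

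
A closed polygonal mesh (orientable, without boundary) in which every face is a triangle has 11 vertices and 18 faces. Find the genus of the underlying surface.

0

Every face is a triangle, so 2E = 3·18 = 54, giving E = 27.
χ = V − E + F = 11 − 27 + 18 = 2.
For a closed orientable surface χ = 2 − 2g, so g = (2 − (2))/2 = 0.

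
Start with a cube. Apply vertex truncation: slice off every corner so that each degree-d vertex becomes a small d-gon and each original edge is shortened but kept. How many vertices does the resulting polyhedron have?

24

The base solid has V = 8, E = 12, F = 6.
Truncation replaces each original edge-end by a new vertex, so V′ = 2E = 24.
Each original edge survives, and each old vertex of degree d contributes d new edges; summing degrees gives Σd = 2E, so E′ = E + 2E = 3E = 36.
Each original face survives and each original vertex becomes one new face: F′ = F + V = 14.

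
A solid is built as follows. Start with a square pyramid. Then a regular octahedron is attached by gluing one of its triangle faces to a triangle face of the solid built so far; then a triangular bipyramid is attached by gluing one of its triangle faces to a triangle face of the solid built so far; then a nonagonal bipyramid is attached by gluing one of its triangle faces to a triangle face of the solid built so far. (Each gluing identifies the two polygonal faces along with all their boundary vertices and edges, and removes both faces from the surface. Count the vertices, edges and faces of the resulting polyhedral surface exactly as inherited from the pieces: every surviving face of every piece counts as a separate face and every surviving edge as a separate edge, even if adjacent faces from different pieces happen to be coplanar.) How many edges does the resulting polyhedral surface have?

A square pyramid: V=5, E=8, F=5.
Attach a regular octahedron (V=6, E=12, F=8) along a 3-gon: merge 3 vertices and 3 edges, delete both glued faces → V=8, E=17, F=11.
Attach a triangular bipyramid (V=5, E=9, F=6) along a 3-gon: merge 3 vertices and 3 edges, delete both glued faces → V=10, E=23, F=15.
Attach a nonagonal bipyramid (V=11, E=27, F=18) along a 3-gon: merge 3 vertices and 3 edges, delete both glued faces → V=18, E=47, F=31.
Check: V − E + F = 18 − 47 + 31 = 2.

47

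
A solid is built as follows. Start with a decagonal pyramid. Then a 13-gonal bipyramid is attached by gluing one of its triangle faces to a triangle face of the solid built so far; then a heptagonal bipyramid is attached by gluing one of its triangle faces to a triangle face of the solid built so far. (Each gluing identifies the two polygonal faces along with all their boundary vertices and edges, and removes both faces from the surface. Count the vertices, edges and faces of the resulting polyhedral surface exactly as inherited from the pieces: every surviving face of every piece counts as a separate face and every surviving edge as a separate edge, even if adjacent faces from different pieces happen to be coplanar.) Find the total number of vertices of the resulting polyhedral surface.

29

A decagonal pyramid: V=11, E=20, F=11.
Attach a 13-gonal bipyramid (V=15, E=39, F=26) along a 3-gon: merge 3 vertices and 3 edges, delete both glued faces → V=23, E=56, F=35.
Attach a heptagonal bipyramid (V=9, E=21, F=14) along a 3-gon: merge 3 vertices and 3 edges, delete both glued faces → V=29, E=74, F=47.
Check: V − E + F = 29 − 74 + 47 = 2.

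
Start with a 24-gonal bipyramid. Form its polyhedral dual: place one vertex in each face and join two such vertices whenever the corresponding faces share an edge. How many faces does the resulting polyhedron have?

The base solid has V = 26, E = 72, F = 48.
The dual swaps V and F and preserves E: V′ = F = 48, E′ = E = 72, F′ = V = 26.

26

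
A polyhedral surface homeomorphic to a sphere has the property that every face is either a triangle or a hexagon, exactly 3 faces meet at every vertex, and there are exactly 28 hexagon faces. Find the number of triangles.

Let x be the number of triangles; then F = 28 + x.
Edge–face incidences: 2E = 6·28 + 3·x = 168 + 3x.
Every vertex has degree 3, so 3V = 2E.
Euler: V − E + F = 2 ⇒ (2E)/3 − E + (28 + x) = 2.
Multiply by 6: 2·(2E) − 3·(2E) + 6·(28 + x) = 12, i.e. 168 + 6x − (168 + 3x) = 12.
Collecting terms: 3x = 12, so x = 4.
Then 2E = 168 + 3·4 = 180, so E = 90, V = 2E/3 = 60, F = 28 + 4 = 32.

4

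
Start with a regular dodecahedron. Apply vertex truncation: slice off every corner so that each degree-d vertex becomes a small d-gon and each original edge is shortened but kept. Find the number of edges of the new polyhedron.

The base solid has V = 20, E = 30, F = 12.
Truncation replaces each original edge-end by a new vertex, so V′ = 2E = 60.
Each original edge survives, and each old vertex of degree d contributes d new edges; summing degrees gives Σd = 2E, so E′ = E + 2E = 3E = 90.
Each original face survives and each original vertex becomes one new face: F′ = F + V = 32.

90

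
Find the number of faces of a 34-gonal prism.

A prism on an n-gon has two n-gon bases and n rectangular sides: V = 2·34 = 68, E = 3·34 = 102, F = 34 + 2 = 36.

36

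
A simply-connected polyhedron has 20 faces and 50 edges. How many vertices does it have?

Here V − E + F = 2.
V = 2 + E − F = 2 + 50 − 20 = 32.

32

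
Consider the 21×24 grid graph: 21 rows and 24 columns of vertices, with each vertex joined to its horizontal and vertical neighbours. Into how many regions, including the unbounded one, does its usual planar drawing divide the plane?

The grid has V = 21·24 = 504 vertices and E = 21·23 + 24·20 = 963 edges.
F = 2 − V + E = 2 − 504 + 963 = 461.

461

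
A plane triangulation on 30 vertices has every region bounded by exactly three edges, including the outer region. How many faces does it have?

56

In a plane triangulation 3F = 2E and V − E + F = 2, so F = 2V − 4 = 2·30 − 4 = 56.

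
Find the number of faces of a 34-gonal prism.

36

A prism on an n-gon has two n-gon bases and n rectangular sides: V = 2·34 = 68, E = 3·34 = 102, F = 34 + 2 = 36.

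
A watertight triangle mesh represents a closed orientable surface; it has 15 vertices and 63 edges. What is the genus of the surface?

Every face is a triangle and each edge borders two faces, so 3F = 2·63, giving F = 42.
χ = V − E + F = 15 − 63 + 42 = -6.
For a closed orientable surface χ = 2 − 2g, so g = (2 − (-6))/2 = 4.

4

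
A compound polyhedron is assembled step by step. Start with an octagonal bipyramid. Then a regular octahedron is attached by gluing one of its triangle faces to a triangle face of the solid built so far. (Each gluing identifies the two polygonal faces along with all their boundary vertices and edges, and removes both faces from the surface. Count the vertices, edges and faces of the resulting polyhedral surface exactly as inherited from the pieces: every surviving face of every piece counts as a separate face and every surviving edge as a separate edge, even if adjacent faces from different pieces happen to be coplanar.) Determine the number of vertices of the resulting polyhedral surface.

An octagonal bipyramid: V=10, E=24, F=16.
Attach a regular octahedron (V=6, E=12, F=8) along a 3-gon: merge 3 vertices and 3 edges, delete both glued faces → V=13, E=33, F=22.
Check: V − E + F = 13 − 33 + 22 = 2.

13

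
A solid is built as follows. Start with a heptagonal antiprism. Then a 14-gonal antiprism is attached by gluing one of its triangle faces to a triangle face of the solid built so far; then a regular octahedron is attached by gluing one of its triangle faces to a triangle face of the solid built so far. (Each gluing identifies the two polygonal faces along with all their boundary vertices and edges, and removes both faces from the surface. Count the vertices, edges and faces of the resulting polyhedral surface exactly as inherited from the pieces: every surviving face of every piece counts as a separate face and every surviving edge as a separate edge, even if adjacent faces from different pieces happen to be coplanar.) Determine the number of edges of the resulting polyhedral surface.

90

A heptagonal antiprism: V=14, E=28, F=16.
Attach a 14-gonal antiprism (V=28, E=56, F=30) along a 3-gon: merge 3 vertices and 3 edges, delete both glued faces → V=39, E=81, F=44.
Attach a regular octahedron (V=6, E=12, F=8) along a 3-gon: merge 3 vertices and 3 edges, delete both glued faces → V=42, E=90, F=50.
Check: V − E + F = 42 − 90 + 50 = 2.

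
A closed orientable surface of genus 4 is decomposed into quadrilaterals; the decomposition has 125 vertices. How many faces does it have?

131

χ = 2 − 2·4 = -6, and every face is a square so 4F = 2E.
V − E + F = -6 with E = 4F/2 gives 125 − (4/2 − 1)·F = -6, so F = 131 and E = 262.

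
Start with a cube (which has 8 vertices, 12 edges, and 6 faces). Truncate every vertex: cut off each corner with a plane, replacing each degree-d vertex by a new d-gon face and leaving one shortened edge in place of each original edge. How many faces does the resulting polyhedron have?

Truncation replaces each original edge-end by a new vertex, so V′ = 2E = 24.
Each original edge survives, and each old vertex of degree d contributes d new edges; summing degrees gives Σd = 2E, so E′ = E + 2E = 3E = 36.
Each original face survives and each original vertex becomes one new face: F′ = F + V = 14.

14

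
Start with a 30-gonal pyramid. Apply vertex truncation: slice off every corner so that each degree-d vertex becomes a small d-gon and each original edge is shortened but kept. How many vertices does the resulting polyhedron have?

The base solid has V = 31, E = 60, F = 31.
Truncation replaces each original edge-end by a new vertex, so V′ = 2E = 120.
Each original edge survives, and each old vertex of degree d contributes d new edges; summing degrees gives Σd = 2E, so E′ = E + 2E = 3E = 180.
Each original face survives and each original vertex becomes one new face: F′ = F + V = 62.

120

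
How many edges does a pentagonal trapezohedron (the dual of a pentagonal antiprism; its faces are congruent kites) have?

The n-trapezohedron (dual of the n-antiprism) has V = 2·5 + 2 = 12, E = 4·5 = 20, F = 2·5 = 10.

20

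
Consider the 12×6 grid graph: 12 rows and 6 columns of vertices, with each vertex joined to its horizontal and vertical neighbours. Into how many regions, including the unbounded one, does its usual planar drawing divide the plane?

56

The grid has V = 12·6 = 72 vertices and E = 12·5 + 6·11 = 126 edges.
F = 2 − V + E = 2 − 72 + 126 = 56.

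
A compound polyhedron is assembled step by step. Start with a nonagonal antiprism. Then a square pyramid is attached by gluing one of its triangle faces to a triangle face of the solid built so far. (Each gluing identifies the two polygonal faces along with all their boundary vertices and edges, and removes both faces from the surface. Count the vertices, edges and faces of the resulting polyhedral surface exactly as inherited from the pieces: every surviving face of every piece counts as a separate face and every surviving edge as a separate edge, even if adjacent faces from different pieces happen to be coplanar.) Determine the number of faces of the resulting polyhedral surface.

23

A nonagonal antiprism: V=18, E=36, F=20.
Attach a square pyramid (V=5, E=8, F=5) along a 3-gon: merge 3 vertices and 3 edges, delete both glued faces → V=20, E=41, F=23.
Check: V − E + F = 20 − 41 + 23 = 2.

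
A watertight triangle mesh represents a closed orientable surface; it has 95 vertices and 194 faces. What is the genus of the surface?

2

Every face is a triangle, so 2E = 3·194 = 582, giving E = 291.
χ = V − E + F = 95 − 291 + 194 = -2.
For a closed orientable surface χ = 2 − 2g, so g = (2 − (-2))/2 = 2.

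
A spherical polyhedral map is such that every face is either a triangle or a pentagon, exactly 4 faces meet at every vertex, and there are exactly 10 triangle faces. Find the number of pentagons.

2

Let x be the number of pentagons; then F = 10 + x.
Edge–face incidences: 2E = 3·10 + 5·x = 30 + 5x.
Every vertex has degree 4, so 4V = 2E.
Euler: V − E + F = 2 ⇒ (2E)/4 − E + (10 + x) = 2.
Multiply by 8: 2·(2E) − 4·(2E) + 8·(10 + x) = 16, i.e. 80 + 8x − 2·(30 + 5x) = 16.
Collecting terms: −2x + 20 = 16, so −2x = −4, so x = 2.
Then 2E = 30 + 5·2 = 40, so E = 20, V = 2E/4 = 10, F = 10 + 2 = 12.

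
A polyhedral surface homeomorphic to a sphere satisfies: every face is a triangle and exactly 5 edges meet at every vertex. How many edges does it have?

30

Each face has 3 edges and each edge borders two faces, so 2E = 3F.
Each vertex has degree 5, so 5V = 2E and hence V = 3F/5.
Euler: V − E + F = 2 ⇒ (3F/5) − (3F/2) + F = 2.
Multiply by 10: (6 − 15 + 10)F = 20, i.e. 1F = 20.
So F = 20, E = 3·20/2 = 30, V = 3·20/5 = 12.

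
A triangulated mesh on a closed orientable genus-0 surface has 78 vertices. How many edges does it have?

χ = 2 − 2·0 = 2, and every face is a triangle so 3F = 2E.
V − E + F = 2 with E = 3F/2 gives 78 − (3/2 − 1)·F = 2, so F = 152 and E = 228.

228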